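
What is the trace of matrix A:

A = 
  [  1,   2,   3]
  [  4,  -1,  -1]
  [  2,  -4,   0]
0

tr(A) = 1 + -1 + 0 = 0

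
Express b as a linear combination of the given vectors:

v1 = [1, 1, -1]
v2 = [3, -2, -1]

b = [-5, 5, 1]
c1 = 1, c2 = -2

b = 1·v1 + -2·v2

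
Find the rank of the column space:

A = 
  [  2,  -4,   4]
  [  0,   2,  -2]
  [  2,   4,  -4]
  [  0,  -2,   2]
Row reduce:
R3 → R3 - (1)·R1
R3 → R3 - (4)·R2
R4 → R4 + (1)·R2
REF = 
  [  2,  -4,   4]
  [  0,   2,  -2]
  [  0,   0,   0]
  [  0,   0,   0]
Pivot columns: 1, 2 → 2 pivots.
dim(Col(A)) = number of pivot columns = 2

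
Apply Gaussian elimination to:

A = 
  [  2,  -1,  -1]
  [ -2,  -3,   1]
Row operations:
R2 → R2 + (1)·R1

Resulting echelon form:
REF = 
  [  2,  -1,  -1]
  [  0,  -4,   0]

Rank = 2 (number of non-zero pivot rows).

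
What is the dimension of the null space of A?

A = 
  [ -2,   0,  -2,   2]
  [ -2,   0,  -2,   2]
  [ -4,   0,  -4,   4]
nullity(A) = 3

Row reduce:
R2 → R2 - (1)·R1
R3 → R3 - (2)·R1
REF = 
  [ -2,   0,  -2,   2]
  [  0,   0,   0,   0]
  [  0,   0,   0,   0]
Pivot columns: 1 → 1 pivot.
rank(A) = 1, so nullity(A) = 4 - 1 = 3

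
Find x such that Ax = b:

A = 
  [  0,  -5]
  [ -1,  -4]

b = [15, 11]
x = [1, -3]

Row reduce the augmented matrix [A|b]:
Swap R1 ↔ R2
REF = 
  [ -1,  -4,  11]
  [  0,  -5,  15]

Back-substitution:
x₂ = 15 / (-5) = -3
x₁ = (11 - (-4)(-3)) / (-1) = 1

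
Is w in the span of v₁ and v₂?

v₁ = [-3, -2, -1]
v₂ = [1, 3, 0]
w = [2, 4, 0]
No

Form the augmented matrix and row-reduce:
[v₁|v₂|w] = 
  [ -3,   1,   2]
  [ -2,   3,   4]
  [ -1,   0,   0]
R2 → R2 - (2/3)·R1
R3 → R3 - (1/3)·R1
R3 → R3 + (1/7)·R2
REF = 
  [  -3,    1,    2]
  [   0,  7/3,  8/3]
  [   0,    0, -2/7]

Row 3 reads [0 0 | -2/7], i.e. 0 = -2/7, so the system is inconsistent and w ∉ span{v₁, v₂}.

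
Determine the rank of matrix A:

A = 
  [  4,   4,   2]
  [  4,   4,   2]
rank(A) = 1

Row reduce:
R2 → R2 - (1)·R1
REF = 
  [  4,   4,   2]
  [  0,   0,   0]
Pivot columns: 1 → 1 pivot.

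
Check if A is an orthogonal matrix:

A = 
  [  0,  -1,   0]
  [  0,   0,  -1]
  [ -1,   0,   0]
Yes

AᵀA = 
  [  1,   0,   0]
  [  0,   1,   0]
  [  0,   0,   1]
= I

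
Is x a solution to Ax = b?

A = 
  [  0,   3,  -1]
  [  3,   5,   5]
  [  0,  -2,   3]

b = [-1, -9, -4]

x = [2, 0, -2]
No

Ax = [2, -4, -6] ≠ b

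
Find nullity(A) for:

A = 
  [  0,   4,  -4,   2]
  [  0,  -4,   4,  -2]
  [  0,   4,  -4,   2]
nullity(A) = 3

Row reduce:
R2 → R2 + (1)·R1
R3 → R3 - (1)·R1
REF = 
  [  0,   4,  -4,   2]
  [  0,   0,   0,   0]
  [  0,   0,   0,   0]
Pivot columns: 2 → 1 pivot.
rank(A) = 1, so nullity(A) = 4 - 1 = 3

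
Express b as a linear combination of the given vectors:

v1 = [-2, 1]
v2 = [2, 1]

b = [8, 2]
c1 = -1, c2 = 3

b = -1·v1 + 3·v2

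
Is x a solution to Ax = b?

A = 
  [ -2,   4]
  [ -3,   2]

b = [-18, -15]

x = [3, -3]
Yes

Ax = [-18, -15] = b ✓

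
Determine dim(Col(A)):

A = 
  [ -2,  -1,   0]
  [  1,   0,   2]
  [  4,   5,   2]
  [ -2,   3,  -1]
Row reduce:
R2 → R2 + (1/2)·R1
R3 → R3 + (2)·R1
R4 → R4 - (1)·R1
R3 → R3 + (6)·R2
R4 → R4 + (8)·R2
R4 → R4 - (15/14)·R3
REF = 
  [  -2,   -1,    0]
  [   0, -1/2,    2]
  [   0,    0,   14]
  [   0,    0,    0]
Pivot columns: 1, 2, 3 → 3 pivots.
dim(Col(A)) = number of pivot columns = 3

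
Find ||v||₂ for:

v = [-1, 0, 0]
1

||v||₂ = √((-1)² + (0)² + (0)²) = √1 = 1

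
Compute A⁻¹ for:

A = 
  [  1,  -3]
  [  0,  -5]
det(A) = (1)(-5) - (-3)(0) = -5
For a 2×2 matrix, A⁻¹ = (1/det(A)) · [[d, -b], [-c, a]]
    = (-1/5) · [[-5, 3], [0, 1]]

A⁻¹ = 
  [   1, -3/5]
  [   0, -1/5]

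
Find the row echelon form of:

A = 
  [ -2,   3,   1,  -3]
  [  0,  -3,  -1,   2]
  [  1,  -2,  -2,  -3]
Row operations:
R3 → R3 + (1/2)·R1
R3 → R3 - (1/6)·R2

Resulting echelon form:
REF = 
  [   -2,     3,     1,    -3]
  [    0,    -3,    -1,     2]
  [    0,     0,  -4/3, -29/6]

Rank = 3 (number of non-zero pivot rows).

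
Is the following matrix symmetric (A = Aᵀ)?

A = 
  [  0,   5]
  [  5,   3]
Yes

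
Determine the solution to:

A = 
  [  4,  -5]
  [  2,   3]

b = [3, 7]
x = [2, 1]

Row reduce the augmented matrix [A|b]:
R2 → R2 - (1/2)·R1
REF = 
  [   4,   -5,    3]
  [   0, 11/2, 11/2]

Back-substitution:
x₂ = (11/2) / (11/2) = 1
x₁ = (3 - (-5)(1)) / 4 = 2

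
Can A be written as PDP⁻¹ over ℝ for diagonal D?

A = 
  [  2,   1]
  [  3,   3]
Yes

tr(A) = 5, det(A) = 3
Characteristic polynomial: λ² - tr(A)λ + det(A) = λ² - 5λ + 3
λ² - 5λ + 3 = 0  ⇒  λ = (5 ± √((-5)² - 4·(3)))/2 = (5 ± √(13))/2
  = (5 + √13)/2,  (5 - √13)/2
Eigenvalues: (5 + √13)/2, (5 - √13)/2  (≈ 4.303, 0.6972)
The two irrational eigenvalues are distinct (simple), so each has alg. mult. = geom. mult. = 1.
Sum of geometric multiplicities equals n, so A has n independent eigenvectors.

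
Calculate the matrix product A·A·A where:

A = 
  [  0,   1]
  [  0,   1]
A² = A·A:
A²[1,1] = (0)(0) + (1)(0) = 0
A²[1,2] = (0)(1) + (1)(1) = 1
A²[2,1] = (0)(0) + (1)(0) = 0
A²[2,2] = (0)(1) + (1)(1) = 1
A² = 
  [  0,   1]
  [  0,   1]

A^3 = A^2·A:
A^3[1,1] = (0)(0) + (1)(0) = 0
A^3[1,2] = (0)(1) + (1)(1) = 1
A^3[2,1] = (0)(0) + (1)(0) = 0
A^3[2,2] = (0)(1) + (1)(1) = 1
A^3 = 
  [  0,   1]
  [  0,   1]

Therefore
A^3 = 
  [  0,   1]
  [  0,   1]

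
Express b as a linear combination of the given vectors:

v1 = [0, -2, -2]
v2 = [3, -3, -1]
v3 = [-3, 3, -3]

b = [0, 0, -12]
c1 = 0, c2 = 3, c3 = 3

b = 0·v1 + 3·v2 + 3·v3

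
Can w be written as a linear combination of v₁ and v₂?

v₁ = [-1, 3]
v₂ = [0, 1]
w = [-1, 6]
Yes

Form the augmented matrix and row-reduce:
[v₁|v₂|w] = 
  [ -1,   0,  -1]
  [  3,   1,   6]
R2 → R2 + (3)·R1
REF = 
  [ -1,   0,  -1]
  [  0,   1,   3]

No row of the form [0 0 | nonzero], so the system is consistent. Back-substitution gives c₁ = 1, c₂ = 3: w = (1)·v₁ + (3)·v₂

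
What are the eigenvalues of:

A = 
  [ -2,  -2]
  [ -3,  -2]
λ = -2 + √6, -2 - √6  (≈ 0.4495, -4.449)

tr(A) = -4, det(A) = -2
Characteristic polynomial: λ² - tr(A)λ + det(A) = λ² + 4λ - 2
λ² + 4λ - 2 = 0  ⇒  λ = (-4 ± √((4)² - 4·(-2)))/2 = (-4 ± √(24))/2
  = -2 + √6,  -2 - √6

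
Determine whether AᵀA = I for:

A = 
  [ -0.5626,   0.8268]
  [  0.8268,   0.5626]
Yes

AᵀA = 
  [  1.0001,   0]
  [  0,   1.0001]
≈ I (equal to I up to the 4-dp rounding of the entries)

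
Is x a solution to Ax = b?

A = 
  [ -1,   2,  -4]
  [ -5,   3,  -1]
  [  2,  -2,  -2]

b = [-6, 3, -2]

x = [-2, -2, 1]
Yes

Ax = [-6, 3, -2] = b ✓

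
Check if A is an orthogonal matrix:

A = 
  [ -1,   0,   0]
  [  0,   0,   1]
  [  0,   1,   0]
Yes

AᵀA = 
  [  1,   0,   0]
  [  0,   1,   0]
  [  0,   0,   1]
= I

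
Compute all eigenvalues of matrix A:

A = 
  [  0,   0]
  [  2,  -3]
tr(A) = -3, det(A) = 0
Characteristic polynomial: λ² - tr(A)λ + det(A) = λ² + 3λ
λ² + 3λ = λ(λ + 3)

λ = 0, -3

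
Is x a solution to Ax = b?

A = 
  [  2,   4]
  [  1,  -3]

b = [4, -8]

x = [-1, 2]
No

Ax = [6, -7] ≠ b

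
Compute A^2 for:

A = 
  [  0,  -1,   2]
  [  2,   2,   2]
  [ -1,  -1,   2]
A² = A·A:
A²[1,1] = (0)(0) + (-1)(2) + (2)(-1) = -4
A²[1,2] = (0)(-1) + (-1)(2) + (2)(-1) = -4
A²[1,3] = (0)(2) + (-1)(2) + (2)(2) = 2
A²[2,1] = (2)(0) + (2)(2) + (2)(-1) = 2
A²[2,2] = (2)(-1) + (2)(2) + (2)(-1) = 0
A²[2,3] = (2)(2) + (2)(2) + (2)(2) = 12
A²[3,1] = (-1)(0) + (-1)(2) + (2)(-1) = -4
A²[3,2] = (-1)(-1) + (-1)(2) + (2)(-1) = -3
A²[3,3] = (-1)(2) + (-1)(2) + (2)(2) = 0
A² = 
  [ -4,  -4,   2]
  [  2,   0,  12]
  [ -4,  -3,   0]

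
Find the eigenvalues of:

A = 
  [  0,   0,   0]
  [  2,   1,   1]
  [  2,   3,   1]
Characteristic polynomial: det(λI - A) = λ³ - 2λ² - 2λ
The constant term is 0, so λ = 0 is a root: p(λ) = λ(λ² - 2λ - 2)
λ² - 2λ - 2 = 0  ⇒  λ = (2 ± √((-2)² - 4·(-2)))/2 = (2 ± √(12))/2
  = 1 + √3,  1 - √3

λ = 0, 1 + √3, 1 - √3  (≈ 0, 2.732, -0.7321)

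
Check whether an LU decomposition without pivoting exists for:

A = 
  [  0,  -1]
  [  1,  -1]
No.
A[1,1] = 0 but A[2,1] = 1 ≠ 0. Any LU with L unit lower triangular has (LU)[1,1] = U[1,1] and (LU)[2,1] = L[2,1]·U[1,1]; matching A forces U[1,1] = 0, which then forces (LU)[2,1] = 0 ≠ 1. A row swap (pivoting) is required.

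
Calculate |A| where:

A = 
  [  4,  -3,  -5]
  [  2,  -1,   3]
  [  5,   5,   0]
-180

Cofactor expansion along row 1:
det(A) = (4)·((-1)(0) - (3)(5)) - (-3)·((2)(0) - (3)(5)) + (-5)·((2)(5) - (-1)(5))
  = (4)(-15) - (-3)(-15) + (-5)(15)
  = -180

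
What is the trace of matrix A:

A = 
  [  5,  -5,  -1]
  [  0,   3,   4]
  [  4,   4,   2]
10

tr(A) = 5 + 3 + 2 = 10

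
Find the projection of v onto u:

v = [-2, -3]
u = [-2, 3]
v·u = (-2)(-2) + (-3)(3) = -5
u·u = (-2)² + (3)² = 13
proj_u(v) = (v·u / u·u) × u = (-5/13) × u

proj_u(v) = [10/13, -15/13]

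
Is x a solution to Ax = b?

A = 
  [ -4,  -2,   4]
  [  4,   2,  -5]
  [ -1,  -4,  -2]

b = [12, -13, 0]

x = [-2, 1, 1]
No

Ax = [10, -11, -4] ≠ b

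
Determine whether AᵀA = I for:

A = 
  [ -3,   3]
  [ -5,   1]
No

AᵀA = 
  [ 34, -14]
  [-14,  10]
≠ I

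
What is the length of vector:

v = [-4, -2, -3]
5.385

||v||₂ = √((-4)² + (-2)² + (-3)²) = √29 = 5.385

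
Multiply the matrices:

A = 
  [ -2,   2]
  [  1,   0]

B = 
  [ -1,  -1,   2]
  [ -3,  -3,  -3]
A is 2×2 and B is 2×3, so AB is 2×3. Each entry is (row of A)·(column of B):
AB[1,1] = (-2)(-1) + (2)(-3) = -4
AB[1,2] = (-2)(-1) + (2)(-3) = -4
AB[1,3] = (-2)(2) + (2)(-3) = -10
AB[2,1] = (1)(-1) + (0)(-3) = -1
AB[2,2] = (1)(-1) + (0)(-3) = -1
AB[2,3] = (1)(2) + (0)(-3) = 2

AB = 
  [ -4,  -4, -10]
  [ -1,  -1,   2]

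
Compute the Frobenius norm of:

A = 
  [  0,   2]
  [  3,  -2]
||A||_F = 4.123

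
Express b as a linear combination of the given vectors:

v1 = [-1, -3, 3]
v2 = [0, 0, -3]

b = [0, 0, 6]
c1 = 0, c2 = -2

b = 0·v1 + -2·v2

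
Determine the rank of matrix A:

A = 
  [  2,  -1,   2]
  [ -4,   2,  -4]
rank(A) = 1

Row reduce:
R2 → R2 + (2)·R1
REF = 
  [  2,  -1,   2]
  [  0,   0,   0]
Pivot columns: 1 → 1 pivot.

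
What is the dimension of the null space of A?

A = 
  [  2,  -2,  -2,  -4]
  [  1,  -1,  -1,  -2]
nullity(A) = 3

Row reduce:
R2 → R2 - (1/2)·R1
REF = 
  [  2,  -2,  -2,  -4]
  [  0,   0,   0,   0]
Pivot columns: 1 → 1 pivot.
rank(A) = 1, so nullity(A) = 4 - 1 = 3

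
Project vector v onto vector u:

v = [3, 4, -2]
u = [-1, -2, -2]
proj_u(v) = [7/9, 14/9, 14/9]

v·u = (3)(-1) + (4)(-2) + (-2)(-2) = -7
u·u = (-1)² + (-2)² + (-2)² = 9
proj_u(v) = (v·u / u·u) × u = (-7/9) × u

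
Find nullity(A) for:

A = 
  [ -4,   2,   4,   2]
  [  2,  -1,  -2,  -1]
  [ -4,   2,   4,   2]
nullity(A) = 3

Row reduce:
R2 → R2 + (1/2)·R1
R3 → R3 - (1)·R1
REF = 
  [ -4,   2,   4,   2]
  [  0,   0,   0,   0]
  [  0,   0,   0,   0]
Pivot columns: 1 → 1 pivot.
rank(A) = 1, so nullity(A) = 4 - 1 = 3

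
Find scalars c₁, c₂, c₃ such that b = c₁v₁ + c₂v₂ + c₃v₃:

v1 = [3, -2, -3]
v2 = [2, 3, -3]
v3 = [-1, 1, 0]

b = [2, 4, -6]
c1 = 1, c2 = 1, c3 = 3

b = 1·v1 + 1·v2 + 3·v3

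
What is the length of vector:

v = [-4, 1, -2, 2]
5

||v||₂ = √((-4)² + (1)² + (-2)² + (2)²) = √25 = 5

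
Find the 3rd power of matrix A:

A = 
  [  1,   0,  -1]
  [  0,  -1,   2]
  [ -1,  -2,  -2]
A² = A·A:
A²[1,1] = (1)(1) + (0)(0) + (-1)(-1) = 2
A²[1,2] = (1)(0) + (0)(-1) + (-1)(-2) = 2
A²[1,3] = (1)(-1) + (0)(2) + (-1)(-2) = 1
A²[2,1] = (0)(1) + (-1)(0) + (2)(-1) = -2
A²[2,2] = (0)(0) + (-1)(-1) + (2)(-2) = -3
A²[2,3] = (0)(-1) + (-1)(2) + (2)(-2) = -6
A²[3,1] = (-1)(1) + (-2)(0) + (-2)(-1) = 1
A²[3,2] = (-1)(0) + (-2)(-1) + (-2)(-2) = 6
A²[3,3] = (-1)(-1) + (-2)(2) + (-2)(-2) = 1
A² = 
  [  2,   2,   1]
  [ -2,  -3,  -6]
  [  1,   6,   1]

A^3 = A^2·A:
A^3[1,1] = (2)(1) + (2)(0) + (1)(-1) = 1
A^3[1,2] = (2)(0) + (2)(-1) + (1)(-2) = -4
A^3[1,3] = (2)(-1) + (2)(2) + (1)(-2) = 0
A^3[2,1] = (-2)(1) + (-3)(0) + (-6)(-1) = 4
A^3[2,2] = (-2)(0) + (-3)(-1) + (-6)(-2) = 15
A^3[2,3] = (-2)(-1) + (-3)(2) + (-6)(-2) = 8
A^3[3,1] = (1)(1) + (6)(0) + (1)(-1) = 0
A^3[3,2] = (1)(0) + (6)(-1) + (1)(-2) = -8
A^3[3,3] = (1)(-1) + (6)(2) + (1)(-2) = 9
A^3 = 
  [  1,  -4,   0]
  [  4,  15,   8]
  [  0,  -8,   9]

Therefore
A^3 = 
  [  1,  -4,   0]
  [  4,  15,   8]
  [  0,  -8,   9]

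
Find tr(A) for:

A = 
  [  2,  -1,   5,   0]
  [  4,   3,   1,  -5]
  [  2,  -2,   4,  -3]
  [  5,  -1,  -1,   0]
9

tr(A) = 2 + 3 + 4 + 0 = 9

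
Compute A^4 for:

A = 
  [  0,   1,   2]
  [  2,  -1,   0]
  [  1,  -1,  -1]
A² = A·A:
A²[1,1] = (0)(0) + (1)(2) + (2)(1) = 4
A²[1,2] = (0)(1) + (1)(-1) + (2)(-1) = -3
A²[1,3] = (0)(2) + (1)(0) + (2)(-1) = -2
A²[2,1] = (2)(0) + (-1)(2) + (0)(1) = -2
A²[2,2] = (2)(1) + (-1)(-1) + (0)(-1) = 3
A²[2,3] = (2)(2) + (-1)(0) + (0)(-1) = 4
A²[3,1] = (1)(0) + (-1)(2) + (-1)(1) = -3
A²[3,2] = (1)(1) + (-1)(-1) + (-1)(-1) = 3
A²[3,3] = (1)(2) + (-1)(0) + (-1)(-1) = 3
A² = 
  [  4,  -3,  -2]
  [ -2,   3,   4]
  [ -3,   3,   3]

A^3 = A^2·A:
A^3[1,1] = (4)(0) + (-3)(2) + (-2)(1) = -8
A^3[1,2] = (4)(1) + (-3)(-1) + (-2)(-1) = 9
A^3[1,3] = (4)(2) + (-3)(0) + (-2)(-1) = 10
A^3[2,1] = (-2)(0) + (3)(2) + (4)(1) = 10
A^3[2,2] = (-2)(1) + (3)(-1) + (4)(-1) = -9
A^3[2,3] = (-2)(2) + (3)(0) + (4)(-1) = -8
A^3[3,1] = (-3)(0) + (3)(2) + (3)(1) = 9
A^3[3,2] = (-3)(1) + (3)(-1) + (3)(-1) = -9
A^3[3,3] = (-3)(2) + (3)(0) + (3)(-1) = -9
A^3 = 
  [ -8,   9,  10]
  [ 10,  -9,  -8]
  [  9,  -9,  -9]

A^4 = A^3·A:
A^4[1,1] = (-8)(0) + (9)(2) + (10)(1) = 28
A^4[1,2] = (-8)(1) + (9)(-1) + (10)(-1) = -27
A^4[1,3] = (-8)(2) + (9)(0) + (10)(-1) = -26
A^4[2,1] = (10)(0) + (-9)(2) + (-8)(1) = -26
A^4[2,2] = (10)(1) + (-9)(-1) + (-8)(-1) = 27
A^4[2,3] = (10)(2) + (-9)(0) + (-8)(-1) = 28
A^4[3,1] = (9)(0) + (-9)(2) + (-9)(1) = -27
A^4[3,2] = (9)(1) + (-9)(-1) + (-9)(-1) = 27
A^4[3,3] = (9)(2) + (-9)(0) + (-9)(-1) = 27
A^4 = 
  [ 28, -27, -26]
  [-26,  27,  28]
  [-27,  27,  27]

Therefore
A^4 = 
  [ 28, -27, -26]
  [-26,  27,  28]
  [-27,  27,  27]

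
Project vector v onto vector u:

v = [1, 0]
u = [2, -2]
v·u = (1)(2) + (0)(-2) = 2
u·u = (2)² + (-2)² = 8
proj_u(v) = (v·u / u·u) × u = (2/8) × u = (1/4) × u

proj_u(v) = [1/2, -1/2]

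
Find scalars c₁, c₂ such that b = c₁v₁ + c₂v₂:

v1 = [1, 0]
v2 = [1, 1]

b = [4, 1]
c1 = 3, c2 = 1

b = 3·v1 + 1·v2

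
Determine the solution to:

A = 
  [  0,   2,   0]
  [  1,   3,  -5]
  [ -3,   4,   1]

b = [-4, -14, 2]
Row reduce the augmented matrix [A|b]:
Swap R1 ↔ R2
R3 → R3 + (3)·R1
R3 → R3 - (13/2)·R2
REF = 
  [  1,   3,  -5, -14]
  [  0,   2,   0,  -4]
  [  0,   0, -14, -14]

Back-substitution:
x₃ = (-14) / (-14) = 1
x₂ = (-4 - (0)(1)) / 2 = -2
x₁ = (-14 - (3)(-2) - (-5)(1)) / 1 = -3

x = [-3, -2, 1]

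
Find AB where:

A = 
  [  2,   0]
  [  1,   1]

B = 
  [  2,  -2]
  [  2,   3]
AB = 
  [  4,  -4]
  [  4,   1]

A is 2×2 and B is 2×2, so AB is 2×2. Each entry is (row of A)·(column of B):
AB[1,1] = (2)(2) + (0)(2) = 4
AB[1,2] = (2)(-2) + (0)(3) = -4
AB[2,1] = (1)(2) + (1)(2) = 4
AB[2,2] = (1)(-2) + (1)(3) = 1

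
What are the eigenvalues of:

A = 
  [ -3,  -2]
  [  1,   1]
λ = -1 + √2, -1 - √2  (≈ 0.4142, -2.414)

tr(A) = -2, det(A) = -1
Characteristic polynomial: λ² - tr(A)λ + det(A) = λ² + 2λ - 1
λ² + 2λ - 1 = 0  ⇒  λ = (-2 ± √((2)² - 4·(-1)))/2 = (-2 ± √(8))/2
  = -1 + √2,  -1 - √2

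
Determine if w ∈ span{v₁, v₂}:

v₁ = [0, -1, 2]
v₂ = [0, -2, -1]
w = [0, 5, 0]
Yes

Form the augmented matrix and row-reduce:
[v₁|v₂|w] = 
  [  0,   0,   0]
  [ -1,  -2,   5]
  [  2,  -1,   0]
Swap R1 ↔ R2
R3 → R3 + (2)·R1
Swap R2 ↔ R3
REF = 
  [ -1,  -2,   5]
  [  0,  -5,  10]
  [  0,   0,   0]

No row of the form [0 0 | nonzero], so the system is consistent. Back-substitution gives c₁ = -1, c₂ = -2: w = (-1)·v₁ + (-2)·v₂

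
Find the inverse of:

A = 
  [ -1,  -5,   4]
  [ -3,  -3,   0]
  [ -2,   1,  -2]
det(A) = (-1)·((-3)(-2) - (0)(1)) - (-5)·((-3)(-2) - (0)(-2)) + (4)·((-3)(1) - (-3)(-2))
  = (-1)(6) - (-5)(6) + (4)(-9)
  = -12
det(A) = -12 ≠ 0, so A is invertible.

Cofactors Cᵢⱼ = (-1)ⁱ⁺ʲ·Mᵢⱼ:
C = 
  [  6,  -6,  -9]
  [ -6,  10,  11]
  [ 12, -12, -12]

adj(A) = Cᵀ:
adj(A) = 
  [  6,  -6,  12]
  [ -6,  10, -12]
  [ -9,  11, -12]

A⁻¹ = (-1/12) · adj(A):
A⁻¹ = 
  [  -1/2,    1/2,     -1]
  [   1/2,   -5/6,      1]
  [   3/4, -11/12,      1]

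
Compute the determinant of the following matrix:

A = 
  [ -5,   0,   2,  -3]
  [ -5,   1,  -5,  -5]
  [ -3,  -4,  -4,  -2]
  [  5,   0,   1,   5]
209

Cofactor expansion along row 1: det(A) = a₁₁M₁₁ - a₁₂M₁₂ + a₁₃M₁₃ - a₁₄M₁₄

M₁₁ = det[[1, -5, -5]; [-4, -4, -2]; [0, 1, 5]]
  = (1)·((-4)(5) - (-2)(1)) - (-5)·((-4)(5) - (-2)(0)) + (-5)·((-4)(1) - (-4)(0))
  = (1)(-18) - (-5)(-20) + (-5)(-4)
  = -98
M₁₂ = det[[-5, -5, -5]; [-3, -4, -2]; [5, 1, 5]]
  = (-5)·((-4)(5) - (-2)(1)) - (-5)·((-3)(5) - (-2)(5)) + (-5)·((-3)(1) - (-4)(5))
  = (-5)(-18) - (-5)(-5) + (-5)(17)
  = -20
M₁₃ = det[[-5, 1, -5]; [-3, -4, -2]; [5, 0, 5]]
  = (-5)·((-4)(5) - (-2)(0)) - (1)·((-3)(5) - (-2)(5)) + (-5)·((-3)(0) - (-4)(5))
  = (-5)(-20) - (1)(-5) + (-5)(20)
  = 5
M₁₄ = det[[-5, 1, -5]; [-3, -4, -4]; [5, 0, 1]]
  = (-5)·((-4)(1) - (-4)(0)) - (1)·((-3)(1) - (-4)(5)) + (-5)·((-3)(0) - (-4)(5))
  = (-5)(-4) - (1)(17) + (-5)(20)
  = -97

det(A) = (-5)(-98) - (0)(-20) + (2)(5) - (-3)(-97) = 209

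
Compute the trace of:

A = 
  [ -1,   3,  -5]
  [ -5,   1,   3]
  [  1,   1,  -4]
-4

tr(A) = -1 + 1 + -4 = -4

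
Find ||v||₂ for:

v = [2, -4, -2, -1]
5

||v||₂ = √((2)² + (-4)² + (-2)² + (-1)²) = √25 = 5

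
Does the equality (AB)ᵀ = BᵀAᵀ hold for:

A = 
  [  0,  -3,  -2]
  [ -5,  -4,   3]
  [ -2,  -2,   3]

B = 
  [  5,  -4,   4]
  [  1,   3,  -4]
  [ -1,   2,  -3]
Yes

(AB)ᵀ = 
  [ -1, -32, -15]
  [-13,  14,   8]
  [ 18, -13,  -9]

BᵀAᵀ = 
  [ -1, -32, -15]
  [-13,  14,   8]
  [ 18, -13,  -9]

Both sides are equal — this is the standard identity (AB)ᵀ = BᵀAᵀ, which holds for all A, B.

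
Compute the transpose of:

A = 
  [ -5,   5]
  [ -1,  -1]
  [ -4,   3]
Aᵀ = 
  [ -5,  -1,  -4]
  [  5,  -1,   3]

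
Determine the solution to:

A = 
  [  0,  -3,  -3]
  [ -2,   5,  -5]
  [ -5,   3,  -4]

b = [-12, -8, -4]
x = [-1, 1, 3]

Row reduce the augmented matrix [A|b]:
Swap R1 ↔ R2
R3 → R3 - (5/2)·R1
R3 → R3 - (19/6)·R2
REF = 
  [ -2,   5,  -5,  -8]
  [  0,  -3,  -3, -12]
  [  0,   0,  18,  54]

Back-substitution:
x₃ = 54 / 18 = 3
x₂ = (-12 - (-3)(3)) / (-3) = 1
x₁ = (-8 - (5)(1) - (-5)(3)) / (-2) = -1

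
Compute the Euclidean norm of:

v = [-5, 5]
7.071

||v||₂ = √((-5)² + (5)²) = √50 = 7.071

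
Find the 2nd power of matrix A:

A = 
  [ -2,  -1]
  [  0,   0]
A² = A·A:
A²[1,1] = (-2)(-2) + (-1)(0) = 4
A²[1,2] = (-2)(-1) + (-1)(0) = 2
A²[2,1] = (0)(-2) + (0)(0) = 0
A²[2,2] = (0)(-1) + (0)(0) = 0
A² = 
  [  4,   2]
  [  0,   0]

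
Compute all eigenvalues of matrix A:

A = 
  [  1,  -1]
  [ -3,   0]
tr(A) = 1, det(A) = -3
Characteristic polynomial: λ² - tr(A)λ + det(A) = λ² - λ - 3
λ² - λ - 3 = 0  ⇒  λ = (1 ± √((-1)² - 4·(-3)))/2 = (1 ± √(13))/2
  = (1 + √13)/2,  (1 - √13)/2

λ = (1 + √13)/2, (1 - √13)/2  (≈ 2.303, -1.303)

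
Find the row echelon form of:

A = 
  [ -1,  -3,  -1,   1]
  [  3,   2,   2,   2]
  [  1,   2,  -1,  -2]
Row operations:
R2 → R2 + (3)·R1
R3 → R3 + (1)·R1
R3 → R3 - (1/7)·R2

Resulting echelon form:
REF = 
  [   -1,    -3,    -1,     1]
  [    0,    -7,    -1,     5]
  [    0,     0, -13/7, -12/7]

Rank = 3 (number of non-zero pivot rows).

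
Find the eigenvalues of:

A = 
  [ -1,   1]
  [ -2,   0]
tr(A) = -1, det(A) = 2
Characteristic polynomial: λ² - tr(A)λ + det(A) = λ² + λ + 2
λ² + λ + 2 = 0  ⇒  λ = (-1 ± √((1)² - 4·(2)))/2 = (-1 ± √(-7))/2
  = (-1 + i√7)/2,  (-1 - i√7)/2

λ = (-1 + i√7)/2, (-1 - i√7)/2  (≈ -0.5 + 1.323i, -0.5 - 1.323i)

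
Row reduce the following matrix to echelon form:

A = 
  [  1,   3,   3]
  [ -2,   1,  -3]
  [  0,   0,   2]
Row operations:
R2 → R2 + (2)·R1

Resulting echelon form:
REF = 
  [  1,   3,   3]
  [  0,   7,   3]
  [  0,   0,   2]

Rank = 3 (number of non-zero pivot rows).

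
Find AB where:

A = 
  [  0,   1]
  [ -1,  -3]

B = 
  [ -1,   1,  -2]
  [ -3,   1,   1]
A is 2×2 and B is 2×3, so AB is 2×3. Each entry is (row of A)·(column of B):
AB[1,1] = (0)(-1) + (1)(-3) = -3
AB[1,2] = (0)(1) + (1)(1) = 1
AB[1,3] = (0)(-2) + (1)(1) = 1
AB[2,1] = (-1)(-1) + (-3)(-3) = 10
AB[2,2] = (-1)(1) + (-3)(1) = -4
AB[2,3] = (-1)(-2) + (-3)(1) = -1

AB = 
  [ -3,   1,   1]
  [ 10,  -4,  -1]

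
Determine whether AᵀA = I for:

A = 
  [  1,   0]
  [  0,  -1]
Yes

AᵀA = 
  [  1,   0]
  [  0,   1]
= I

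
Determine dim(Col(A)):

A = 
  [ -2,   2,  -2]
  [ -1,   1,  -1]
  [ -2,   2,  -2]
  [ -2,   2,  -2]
dim(Col(A)) = 1

Row reduce:
R2 → R2 - (1/2)·R1
R3 → R3 - (1)·R1
R4 → R4 - (1)·R1
REF = 
  [ -2,   2,  -2]
  [  0,   0,   0]
  [  0,   0,   0]
  [  0,   0,   0]
Pivot columns: 1 → 1 pivot.
dim(Col(A)) = number of pivot columns = 1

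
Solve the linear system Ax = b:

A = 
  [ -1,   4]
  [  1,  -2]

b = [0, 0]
x = [0, 0]

Row reduce the augmented matrix [A|b]:
R2 → R2 + (1)·R1
REF = 
  [ -1,   4,   0]
  [  0,   2,   0]

Back-substitution:
x₂ = 0 / 2 = 0
x₁ = (0 - (4)(0)) / (-1) = 0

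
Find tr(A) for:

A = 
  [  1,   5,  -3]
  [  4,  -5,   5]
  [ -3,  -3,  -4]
-8

tr(A) = 1 + -5 + -4 = -8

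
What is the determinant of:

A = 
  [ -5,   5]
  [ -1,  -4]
For a 2×2 matrix, det = ad - bc = (-5)(-4) - (5)(-1) = 25

det(A) = 25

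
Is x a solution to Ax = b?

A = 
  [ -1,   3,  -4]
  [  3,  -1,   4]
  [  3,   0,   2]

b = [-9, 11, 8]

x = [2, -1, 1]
Yes

Ax = [-9, 11, 8] = b ✓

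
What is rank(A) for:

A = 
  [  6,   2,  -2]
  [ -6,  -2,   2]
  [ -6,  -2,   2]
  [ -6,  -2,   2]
rank(A) = 1

Row reduce:
R2 → R2 + (1)·R1
R3 → R3 + (1)·R1
R4 → R4 + (1)·R1
REF = 
  [  6,   2,  -2]
  [  0,   0,   0]
  [  0,   0,   0]
  [  0,   0,   0]
Pivot columns: 1 → 1 pivot.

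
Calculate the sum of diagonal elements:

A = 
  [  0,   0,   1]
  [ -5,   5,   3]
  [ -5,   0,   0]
5

tr(A) = 0 + 5 + 0 = 5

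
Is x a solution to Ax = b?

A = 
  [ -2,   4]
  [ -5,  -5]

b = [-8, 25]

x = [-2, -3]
Yes

Ax = [-8, 25] = b ✓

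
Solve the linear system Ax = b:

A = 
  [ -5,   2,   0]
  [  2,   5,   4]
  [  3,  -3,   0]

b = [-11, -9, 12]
x = [1, -3, 1]

Row reduce the augmented matrix [A|b]:
R2 → R2 + (2/5)·R1
R3 → R3 + (3/5)·R1
R3 → R3 + (9/29)·R2
REF = 
  [   -5,     2,     0,   -11]
  [    0,  29/5,     4, -67/5]
  [    0,     0, 36/29, 36/29]

Back-substitution:
x₃ = (36/29) / (36/29) = 1
x₂ = (-67/5 - (4)(1)) / (29/5) = -3
x₁ = (-11 - (2)(-3) - (0)(1)) / (-5) = 1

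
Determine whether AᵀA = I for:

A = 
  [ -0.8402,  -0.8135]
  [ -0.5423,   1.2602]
No

AᵀA = 
  [  1,   0.0001]
  [  0.0001,   2.2499]
≠ I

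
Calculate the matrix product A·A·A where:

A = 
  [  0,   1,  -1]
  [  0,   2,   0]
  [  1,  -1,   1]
A^3 = 
  [ -1,   6,   0]
  [  0,   8,   0]
  [  0,  -3,  -1]

A² = A·A:
A²[1,1] = (0)(0) + (1)(0) + (-1)(1) = -1
A²[1,2] = (0)(1) + (1)(2) + (-1)(-1) = 3
A²[1,3] = (0)(-1) + (1)(0) + (-1)(1) = -1
A²[2,1] = (0)(0) + (2)(0) + (0)(1) = 0
A²[2,2] = (0)(1) + (2)(2) + (0)(-1) = 4
A²[2,3] = (0)(-1) + (2)(0) + (0)(1) = 0
A²[3,1] = (1)(0) + (-1)(0) + (1)(1) = 1
A²[3,2] = (1)(1) + (-1)(2) + (1)(-1) = -2
A²[3,3] = (1)(-1) + (-1)(0) + (1)(1) = 0
A² = 
  [ -1,   3,  -1]
  [  0,   4,   0]
  [  1,  -2,   0]

A^3 = A^2·A:
A^3[1,1] = (-1)(0) + (3)(0) + (-1)(1) = -1
A^3[1,2] = (-1)(1) + (3)(2) + (-1)(-1) = 6
A^3[1,3] = (-1)(-1) + (3)(0) + (-1)(1) = 0
A^3[2,1] = (0)(0) + (4)(0) + (0)(1) = 0
A^3[2,2] = (0)(1) + (4)(2) + (0)(-1) = 8
A^3[2,3] = (0)(-1) + (4)(0) + (0)(1) = 0
A^3[3,1] = (1)(0) + (-2)(0) + (0)(1) = 0
A^3[3,2] = (1)(1) + (-2)(2) + (0)(-1) = -3
A^3[3,3] = (1)(-1) + (-2)(0) + (0)(1) = -1
A^3 = 
  [ -1,   6,   0]
  [  0,   8,   0]
  [  0,  -3,  -1]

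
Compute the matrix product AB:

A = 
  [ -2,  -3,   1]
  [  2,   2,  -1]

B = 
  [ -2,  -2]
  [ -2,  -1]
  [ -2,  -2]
AB = 
  [  8,   5]
  [ -6,  -4]

A is 2×3 and B is 3×2, so AB is 2×2. Each entry is (row of A)·(column of B):
AB[1,1] = (-2)(-2) + (-3)(-2) + (1)(-2) = 8
AB[1,2] = (-2)(-2) + (-3)(-1) + (1)(-2) = 5
AB[2,1] = (2)(-2) + (2)(-2) + (-1)(-2) = -6
AB[2,2] = (2)(-2) + (2)(-1) + (-1)(-2) = -4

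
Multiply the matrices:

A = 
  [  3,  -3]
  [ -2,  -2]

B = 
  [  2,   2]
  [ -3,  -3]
AB = 
  [ 15,  15]
  [  2,   2]

A is 2×2 and B is 2×2, so AB is 2×2. Each entry is (row of A)·(column of B):
AB[1,1] = (3)(2) + (-3)(-3) = 15
AB[1,2] = (3)(2) + (-3)(-3) = 15
AB[2,1] = (-2)(2) + (-2)(-3) = 2
AB[2,2] = (-2)(2) + (-2)(-3) = 2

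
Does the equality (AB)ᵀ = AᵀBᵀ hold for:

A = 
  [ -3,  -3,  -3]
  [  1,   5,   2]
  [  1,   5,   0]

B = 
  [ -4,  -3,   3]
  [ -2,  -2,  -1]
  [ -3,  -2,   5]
No

(AB)ᵀ = 
  [ 27, -20, -14]
  [ 21, -17, -13]
  [-21,   8,  -2]

AᵀBᵀ = 
  [ 12,   3,  12]
  [ 12,  -9,  24]
  [  6,   2,   5]

The two matrices differ, so (AB)ᵀ ≠ AᵀBᵀ in general. The correct identity is (AB)ᵀ = BᵀAᵀ.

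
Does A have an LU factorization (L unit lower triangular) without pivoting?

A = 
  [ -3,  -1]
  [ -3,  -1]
Yes.
A[1,1] = -3 ≠ 0, so Gaussian elimination proceeds without a row swap: multiplier ℓ₂₁ = (-3)/(-3) = 1, and U[2,2] = -1 - (1)(-1) = 0.
L = 
  [  1,   0]
  [  1,   1]
U = 
  [ -3,  -1]
  [  0,   0]
Check row 2 of LU: [(1)(-3), (1)(-1) + 0] = [-3, -1] = row 2 of A ✓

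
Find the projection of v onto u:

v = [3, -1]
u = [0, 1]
proj_u(v) = [0, -1]

v·u = (3)(0) + (-1)(1) = -1
u·u = (0)² + (1)² = 1
proj_u(v) = (v·u / u·u) × u = (-1/1) × u = (-1) × u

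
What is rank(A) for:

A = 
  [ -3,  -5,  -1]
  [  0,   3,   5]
Row reduce:
(no row operations needed)
REF = 
  [ -3,  -5,  -1]
  [  0,   3,   5]
Pivot columns: 1, 2 → 2 pivots.

rank(A) = 2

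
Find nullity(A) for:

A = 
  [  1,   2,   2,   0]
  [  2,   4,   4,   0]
nullity(A) = 3

Row reduce:
R2 → R2 - (2)·R1
REF = 
  [  1,   2,   2,   0]
  [  0,   0,   0,   0]
Pivot columns: 1 → 1 pivot.
rank(A) = 1, so nullity(A) = 4 - 1 = 3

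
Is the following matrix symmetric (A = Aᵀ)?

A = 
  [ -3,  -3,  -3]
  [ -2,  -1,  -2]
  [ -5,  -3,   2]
No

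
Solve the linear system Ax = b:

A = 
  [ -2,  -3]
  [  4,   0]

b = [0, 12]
x = [3, -2]

Row reduce the augmented matrix [A|b]:
R2 → R2 + (2)·R1
REF = 
  [ -2,  -3,   0]
  [  0,  -6,  12]

Back-substitution:
x₂ = 12 / (-6) = -2
x₁ = (0 - (-3)(-2)) / (-2) = 3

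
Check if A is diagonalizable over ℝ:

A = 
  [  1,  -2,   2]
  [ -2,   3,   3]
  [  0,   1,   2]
Yes

Characteristic polynomial: det(λI - A) = λ³ - 6λ² + 4λ + 9
By the rational root theorem any rational root is an integer dividing 9; none of those is a root, so p(λ) has no rational roots and hence (being an irreducible cubic) no repeated roots.
Discriminant of the cubic: Δ = 2021
Δ > 0 ⇒ three distinct real eigenvalues: λ ≈ -0.889, 2.125, 4.764
Three distinct real eigenvalues, so A has 3 independent eigenvectors.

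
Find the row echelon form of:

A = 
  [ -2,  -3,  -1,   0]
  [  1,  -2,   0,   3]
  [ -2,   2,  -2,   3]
Row operations:
R2 → R2 + (1/2)·R1
R3 → R3 - (1)·R1
R3 → R3 + (10/7)·R2

Resulting echelon form:
REF = 
  [   -2,    -3,    -1,     0]
  [    0,  -7/2,  -1/2,     3]
  [    0,     0, -12/7,  51/7]

Rank = 3 (number of non-zero pivot rows).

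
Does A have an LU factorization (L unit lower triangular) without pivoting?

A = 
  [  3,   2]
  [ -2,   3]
Yes.
A[1,1] = 3 ≠ 0, so Gaussian elimination proceeds without a row swap: multiplier ℓ₂₁ = (-2)/(3) = -2/3, and U[2,2] = 3 - (-2/3)(2) = 13/3.
L = 
  [   1,    0]
  [-2/3,    1]
U = 
  [   3,    2]
  [   0, 13/3]
Check row 2 of LU: [(-2/3)(3), (-2/3)(2) + (13/3)] = [-2, 3] = row 2 of A ✓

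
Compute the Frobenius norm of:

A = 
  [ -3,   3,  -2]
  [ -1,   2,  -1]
||A||_F = 5.292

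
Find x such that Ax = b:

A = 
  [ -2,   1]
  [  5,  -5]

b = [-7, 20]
Row reduce the augmented matrix [A|b]:
R2 → R2 + (5/2)·R1
REF = 
  [  -2,    1,   -7]
  [   0, -5/2,  5/2]

Back-substitution:
x₂ = (5/2) / (-5/2) = -1
x₁ = (-7 - (1)(-1)) / (-2) = 3

x = [3, -1]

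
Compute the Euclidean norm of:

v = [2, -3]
3.606

||v||₂ = √((2)² + (-3)²) = √13 = 3.606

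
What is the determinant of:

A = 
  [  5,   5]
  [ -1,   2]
For a 2×2 matrix, det = ad - bc = (5)(2) - (5)(-1) = 15

det(A) = 15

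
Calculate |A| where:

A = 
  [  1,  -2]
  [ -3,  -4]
-10

For a 2×2 matrix, det = ad - bc = (1)(-4) - (-2)(-3) = -10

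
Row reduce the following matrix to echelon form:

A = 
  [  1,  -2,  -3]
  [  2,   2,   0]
Row operations:
R2 → R2 - (2)·R1

Resulting echelon form:
REF = 
  [  1,  -2,  -3]
  [  0,   6,   6]

Rank = 2 (number of non-zero pivot rows).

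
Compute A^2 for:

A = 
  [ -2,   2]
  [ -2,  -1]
A² = A·A:
A²[1,1] = (-2)(-2) + (2)(-2) = 0
A²[1,2] = (-2)(2) + (2)(-1) = -6
A²[2,1] = (-2)(-2) + (-1)(-2) = 6
A²[2,2] = (-2)(2) + (-1)(-1) = -3
A² = 
  [  0,  -6]
  [  6,  -3]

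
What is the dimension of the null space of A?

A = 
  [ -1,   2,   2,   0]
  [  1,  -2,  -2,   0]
nullity(A) = 3

Row reduce:
R2 → R2 + (1)·R1
REF = 
  [ -1,   2,   2,   0]
  [  0,   0,   0,   0]
Pivot columns: 1 → 1 pivot.
rank(A) = 1, so nullity(A) = 4 - 1 = 3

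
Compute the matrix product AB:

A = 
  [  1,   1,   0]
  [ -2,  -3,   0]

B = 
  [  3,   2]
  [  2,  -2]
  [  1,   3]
AB = 
  [  5,   0]
  [-12,   2]

A is 2×3 and B is 3×2, so AB is 2×2. Each entry is (row of A)·(column of B):
AB[1,1] = (1)(3) + (1)(2) + (0)(1) = 5
AB[1,2] = (1)(2) + (1)(-2) + (0)(3) = 0
AB[2,1] = (-2)(3) + (-3)(2) + (0)(1) = -12
AB[2,2] = (-2)(2) + (-3)(-2) + (0)(3) = 2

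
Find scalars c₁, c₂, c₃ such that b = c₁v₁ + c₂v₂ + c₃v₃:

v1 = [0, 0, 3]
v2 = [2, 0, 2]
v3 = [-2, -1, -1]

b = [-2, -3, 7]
c1 = 2, c2 = 2, c3 = 3

b = 2·v1 + 2·v2 + 3·v3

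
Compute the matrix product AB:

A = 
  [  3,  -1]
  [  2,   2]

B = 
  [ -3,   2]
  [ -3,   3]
AB = 
  [ -6,   3]
  [-12,  10]

A is 2×2 and B is 2×2, so AB is 2×2. Each entry is (row of A)·(column of B):
AB[1,1] = (3)(-3) + (-1)(-3) = -6
AB[1,2] = (3)(2) + (-1)(3) = 3
AB[2,1] = (2)(-3) + (2)(-3) = -12
AB[2,2] = (2)(2) + (2)(3) = 10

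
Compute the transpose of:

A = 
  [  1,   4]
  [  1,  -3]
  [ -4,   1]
Aᵀ = 
  [  1,   1,  -4]
  [  4,  -3,   1]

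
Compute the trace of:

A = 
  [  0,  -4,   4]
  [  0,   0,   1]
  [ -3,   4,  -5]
-5

tr(A) = 0 + 0 + -5 = -5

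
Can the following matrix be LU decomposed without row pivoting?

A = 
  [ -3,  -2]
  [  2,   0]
Yes.
A[1,1] = -3 ≠ 0, so Gaussian elimination proceeds without a row swap: multiplier ℓ₂₁ = (2)/(-3) = -2/3, and U[2,2] = 0 - (-2/3)(-2) = -4/3.
L = 
  [   1,    0]
  [-2/3,    1]
U = 
  [  -3,   -2]
  [   0, -4/3]
Check row 2 of LU: [(-2/3)(-3), (-2/3)(-2) + (-4/3)] = [2, 0] = row 2 of A ✓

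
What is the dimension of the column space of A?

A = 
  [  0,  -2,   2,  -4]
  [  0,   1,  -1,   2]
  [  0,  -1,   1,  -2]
dim(Col(A)) = 1

Row reduce:
R2 → R2 + (1/2)·R1
R3 → R3 - (1/2)·R1
REF = 
  [  0,  -2,   2,  -4]
  [  0,   0,   0,   0]
  [  0,   0,   0,   0]
Pivot columns: 2 → 1 pivot.
dim(Col(A)) = number of pivot columns = 1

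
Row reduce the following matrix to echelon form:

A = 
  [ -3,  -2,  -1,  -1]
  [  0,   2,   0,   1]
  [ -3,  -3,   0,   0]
Row operations:
R3 → R3 - (1)·R1
R3 → R3 + (1/2)·R2

Resulting echelon form:
REF = 
  [ -3,  -2,  -1,  -1]
  [  0,   2,   0,   1]
  [  0,   0,   1, 3/2]

Rank = 3 (number of non-zero pivot rows).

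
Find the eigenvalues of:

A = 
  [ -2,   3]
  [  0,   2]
λ = 2, -2

tr(A) = 0, det(A) = -4
Characteristic polynomial: λ² - tr(A)λ + det(A) = λ² - 4
λ² - 4 = (λ + 2)(λ - 2)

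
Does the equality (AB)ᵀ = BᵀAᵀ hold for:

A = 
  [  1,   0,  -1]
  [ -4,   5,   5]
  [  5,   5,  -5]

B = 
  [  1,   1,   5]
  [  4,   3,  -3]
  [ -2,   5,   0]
Yes

(AB)ᵀ = 
  [  3,   6,  35]
  [ -4,  36,  -5]
  [  5, -35,  10]

BᵀAᵀ = 
  [  3,   6,  35]
  [ -4,  36,  -5]
  [  5, -35,  10]

Both sides are equal — this is the standard identity (AB)ᵀ = BᵀAᵀ, which holds for all A, B.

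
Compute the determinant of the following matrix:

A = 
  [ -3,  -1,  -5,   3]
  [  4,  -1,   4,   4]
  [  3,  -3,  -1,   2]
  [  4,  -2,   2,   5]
Cofactor expansion along row 1: det(A) = a₁₁M₁₁ - a₁₂M₁₂ + a₁₃M₁₃ - a₁₄M₁₄

M₁₁ = det[[-1, 4, 4]; [-3, -1, 2]; [-2, 2, 5]]
  = (-1)·((-1)(5) - (2)(2)) - (4)·((-3)(5) - (2)(-2)) + (4)·((-3)(2) - (-1)(-2))
  = (-1)(-9) - (4)(-11) + (4)(-8)
  = 21
M₁₂ = det[[4, 4, 4]; [3, -1, 2]; [4, 2, 5]]
  = (4)·((-1)(5) - (2)(2)) - (4)·((3)(5) - (2)(4)) + (4)·((3)(2) - (-1)(4))
  = (4)(-9) - (4)(7) + (4)(10)
  = -24
M₁₃ = det[[4, -1, 4]; [3, -3, 2]; [4, -2, 5]]
  = (4)·((-3)(5) - (2)(-2)) - (-1)·((3)(5) - (2)(4)) + (4)·((3)(-2) - (-3)(4))
  = (4)(-11) - (-1)(7) + (4)(6)
  = -13
M₁₄ = det[[4, -1, 4]; [3, -3, -1]; [4, -2, 2]]
  = (4)·((-3)(2) - (-1)(-2)) - (-1)·((3)(2) - (-1)(4)) + (4)·((3)(-2) - (-3)(4))
  = (4)(-8) - (-1)(10) + (4)(6)
  = 2

det(A) = (-3)(21) - (-1)(-24) + (-5)(-13) - (3)(2) = -28

det(A) = -28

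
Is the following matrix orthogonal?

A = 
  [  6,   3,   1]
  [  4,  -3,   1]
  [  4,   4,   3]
No

AᵀA = 
  [ 68,  22,  22]
  [ 22,  34,  12]
  [ 22,  12,  11]
≠ I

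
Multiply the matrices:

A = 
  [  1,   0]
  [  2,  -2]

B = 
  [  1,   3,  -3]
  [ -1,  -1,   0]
A is 2×2 and B is 2×3, so AB is 2×3. Each entry is (row of A)·(column of B):
AB[1,1] = (1)(1) + (0)(-1) = 1
AB[1,2] = (1)(3) + (0)(-1) = 3
AB[1,3] = (1)(-3) + (0)(0) = -3
AB[2,1] = (2)(1) + (-2)(-1) = 4
AB[2,2] = (2)(3) + (-2)(-1) = 8
AB[2,3] = (2)(-3) + (-2)(0) = -6

AB = 
  [  1,   3,  -3]
  [  4,   8,  -6]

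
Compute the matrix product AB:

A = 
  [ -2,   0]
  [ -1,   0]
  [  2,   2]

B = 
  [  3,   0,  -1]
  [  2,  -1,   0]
AB = 
  [ -6,   0,   2]
  [ -3,   0,   1]
  [ 10,  -2,  -2]

A is 3×2 and B is 2×3, so AB is 3×3. Each entry is (row of A)·(column of B):
AB[1,1] = (-2)(3) + (0)(2) = -6
AB[1,2] = (-2)(0) + (0)(-1) = 0
AB[1,3] = (-2)(-1) + (0)(0) = 2
AB[2,1] = (-1)(3) + (0)(2) = -3
AB[2,2] = (-1)(0) + (0)(-1) = 0
AB[2,3] = (-1)(-1) + (0)(0) = 1
AB[3,1] = (2)(3) + (2)(2) = 10
AB[3,2] = (2)(0) + (2)(-1) = -2
AB[3,3] = (2)(-1) + (2)(0) = -2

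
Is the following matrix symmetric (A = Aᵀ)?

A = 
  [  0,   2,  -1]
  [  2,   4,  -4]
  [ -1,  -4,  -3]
Yes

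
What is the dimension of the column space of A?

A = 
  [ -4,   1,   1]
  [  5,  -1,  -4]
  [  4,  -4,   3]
dim(Col(A)) = 3

Row reduce:
R2 → R2 + (5/4)·R1
R3 → R3 + (1)·R1
R3 → R3 + (12)·R2
REF = 
  [   -4,     1,     1]
  [    0,   1/4, -11/4]
  [    0,     0,   -29]
Pivot columns: 1, 2, 3 → 3 pivots.
dim(Col(A)) = number of pivot columns = 3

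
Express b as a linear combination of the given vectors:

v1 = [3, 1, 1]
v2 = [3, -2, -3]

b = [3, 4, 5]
c1 = 2, c2 = -1

b = 2·v1 + -1·v2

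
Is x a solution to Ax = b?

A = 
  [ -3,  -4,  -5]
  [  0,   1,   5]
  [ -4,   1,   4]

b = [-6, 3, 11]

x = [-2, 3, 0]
Yes

Ax = [-6, 3, 11] = b ✓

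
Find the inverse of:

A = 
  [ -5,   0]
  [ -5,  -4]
det(A) = (-5)(-4) - (0)(-5) = 20
For a 2×2 matrix, A⁻¹ = (1/det(A)) · [[d, -b], [-c, a]]
    = (1/20) · [[-4, 0], [5, -5]]

A⁻¹ = 
  [-1/5,    0]
  [ 1/4, -1/4]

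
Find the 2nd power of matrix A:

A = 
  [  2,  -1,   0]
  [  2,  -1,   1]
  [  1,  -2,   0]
A² = A·A:
A²[1,1] = (2)(2) + (-1)(2) + (0)(1) = 2
A²[1,2] = (2)(-1) + (-1)(-1) + (0)(-2) = -1
A²[1,3] = (2)(0) + (-1)(1) + (0)(0) = -1
A²[2,1] = (2)(2) + (-1)(2) + (1)(1) = 3
A²[2,2] = (2)(-1) + (-1)(-1) + (1)(-2) = -3
A²[2,3] = (2)(0) + (-1)(1) + (1)(0) = -1
A²[3,1] = (1)(2) + (-2)(2) + (0)(1) = -2
A²[3,2] = (1)(-1) + (-2)(-1) + (0)(-2) = 1
A²[3,3] = (1)(0) + (-2)(1) + (0)(0) = -2
A² = 
  [  2,  -1,  -1]
  [  3,  -3,  -1]
  [ -2,   1,  -2]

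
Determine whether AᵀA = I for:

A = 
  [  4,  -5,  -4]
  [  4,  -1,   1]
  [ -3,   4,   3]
No

AᵀA = 
  [ 41, -36, -21]
  [-36,  42,  31]
  [-21,  31,  26]
≠ I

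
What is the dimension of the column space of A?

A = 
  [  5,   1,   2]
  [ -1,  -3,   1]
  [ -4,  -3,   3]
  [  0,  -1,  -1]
dim(Col(A)) = 3

Row reduce:
R2 → R2 + (1/5)·R1
R3 → R3 + (4/5)·R1
R3 → R3 - (11/14)·R2
R4 → R4 - (5/14)·R2
R4 → R4 + (3/7)·R3
REF = 
  [    5,     1,     2]
  [    0, -14/5,   7/5]
  [    0,     0,   7/2]
  [    0,     0,     0]
Pivot columns: 1, 2, 3 → 3 pivots.
dim(Col(A)) = number of pivot columns = 3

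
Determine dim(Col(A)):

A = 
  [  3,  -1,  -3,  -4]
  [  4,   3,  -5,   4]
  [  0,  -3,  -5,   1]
dim(Col(A)) = 3

Row reduce:
R2 → R2 - (4/3)·R1
R3 → R3 + (9/13)·R2
REF = 
  [     3,     -1,     -3,     -4]
  [     0,   13/3,     -1,   28/3]
  [     0,      0, -74/13,  97/13]
Pivot columns: 1, 2, 3 → 3 pivots.
dim(Col(A)) = number of pivot columns = 3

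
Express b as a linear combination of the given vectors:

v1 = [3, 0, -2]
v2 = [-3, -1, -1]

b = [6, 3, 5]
c1 = -1, c2 = -3

b = -1·v1 + -3·v2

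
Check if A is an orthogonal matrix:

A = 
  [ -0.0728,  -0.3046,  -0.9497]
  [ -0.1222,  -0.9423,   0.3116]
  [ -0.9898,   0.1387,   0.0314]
Yes

AᵀA = 
  [  0.9999,   0,   0]
  [  0,   0.9999,   0]
  [  0,   0,   1]
≈ I (equal to I up to the 4-dp rounding of the entries)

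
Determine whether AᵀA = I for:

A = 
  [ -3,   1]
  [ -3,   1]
No

AᵀA = 
  [ 18,  -6]
  [ -6,   2]
≠ I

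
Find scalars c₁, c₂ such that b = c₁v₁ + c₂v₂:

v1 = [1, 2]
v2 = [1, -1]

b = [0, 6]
c1 = 2, c2 = -2

b = 2·v1 + -2·v2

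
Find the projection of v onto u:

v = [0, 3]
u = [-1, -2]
v·u = (0)(-1) + (3)(-2) = -6
u·u = (-1)² + (-2)² = 5
proj_u(v) = (v·u / u·u) × u = (-6/5) × u

proj_u(v) = [6/5, 12/5]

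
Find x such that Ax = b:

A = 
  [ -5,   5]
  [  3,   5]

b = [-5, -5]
Row reduce the augmented matrix [A|b]:
R2 → R2 + (3/5)·R1
REF = 
  [ -5,   5,  -5]
  [  0,   8,  -8]

Back-substitution:
x₂ = (-8) / 8 = -1
x₁ = (-5 - (5)(-1)) / (-5) = 0

x = [0, -1]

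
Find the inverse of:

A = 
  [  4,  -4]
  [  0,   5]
det(A) = (4)(5) - (-4)(0) = 20
For a 2×2 matrix, A⁻¹ = (1/det(A)) · [[d, -b], [-c, a]]
    = (1/20) · [[5, 4], [0, 4]]

A⁻¹ = 
  [1/4, 1/5]
  [  0, 1/5]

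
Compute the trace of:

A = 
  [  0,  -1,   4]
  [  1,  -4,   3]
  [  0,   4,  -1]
-5

tr(A) = 0 + -4 + -1 = -5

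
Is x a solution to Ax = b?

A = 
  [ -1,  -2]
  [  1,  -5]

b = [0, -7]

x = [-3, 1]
No

Ax = [1, -8] ≠ b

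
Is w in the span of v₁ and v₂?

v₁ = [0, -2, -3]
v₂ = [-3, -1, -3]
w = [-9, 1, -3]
Yes

Form the augmented matrix and row-reduce:
[v₁|v₂|w] = 
  [  0,  -3,  -9]
  [ -2,  -1,   1]
  [ -3,  -3,  -3]
Swap R1 ↔ R2
R3 → R3 - (3/2)·R1
R3 → R3 - (1/2)·R2
REF = 
  [ -2,  -1,   1]
  [  0,  -3,  -9]
  [  0,   0,   0]

No row of the form [0 0 | nonzero], so the system is consistent. Back-substitution gives c₁ = -2, c₂ = 3: w = (-2)·v₁ + (3)·v₂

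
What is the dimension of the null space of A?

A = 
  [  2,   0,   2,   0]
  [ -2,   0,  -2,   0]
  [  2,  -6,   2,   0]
nullity(A) = 2

Row reduce:
R2 → R2 + (1)·R1
R3 → R3 - (1)·R1
Swap R2 ↔ R3
REF = 
  [  2,   0,   2,   0]
  [  0,  -6,   0,   0]
  [  0,   0,   0,   0]
Pivot columns: 1, 2 → 2 pivots.
rank(A) = 2, so nullity(A) = 4 - 2 = 2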